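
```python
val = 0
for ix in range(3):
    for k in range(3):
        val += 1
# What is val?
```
Trace:
  val=0
  val=1, ix=0, k=0
  val=2, ix=0, k=1
  val=3, ix=0, k=2
  val=4, ix=1, k=0
  val=5, ix=1, k=1
  val=6, ix=1, k=2
  val=7, ix=2, k=0
  val=8, ix=2, k=1
  val=9, ix=2, k=2

Final answer: 9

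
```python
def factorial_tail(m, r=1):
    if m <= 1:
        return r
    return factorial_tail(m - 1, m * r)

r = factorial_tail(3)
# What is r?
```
Call trace:
factorial_tail(m=3, r=1)
  factorial_tail(m=2, r=3)
    factorial_tail(m=1, r=6)
    -> return 6
  -> return 6
-> return 6

Final answer: 6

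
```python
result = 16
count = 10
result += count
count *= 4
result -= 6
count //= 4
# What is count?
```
Trace:
  result=16
  result=16, count=10
  result=26, count=10
  result=26, count=40
  result=20, count=40
  result=20, count=10

Final answer: 10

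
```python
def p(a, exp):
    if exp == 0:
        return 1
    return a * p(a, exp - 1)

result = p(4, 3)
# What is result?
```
Call trace:
p(a=4, exp=3)
  p(a=4, exp=2)
    p(a=4, exp=1)
      p(a=4, exp=0)
      -> return 1
    -> return 4
  -> return 16
-> return 64

Final answer: 64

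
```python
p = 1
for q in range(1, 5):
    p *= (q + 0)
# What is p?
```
Trace:
  p=1
  p=1, q=1
  p=2, q=2
  p=6, q=3
  p=24, q=4

Final answer: 24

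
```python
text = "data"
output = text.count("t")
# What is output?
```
Trace:
  text='data'
  text='data', output=1

Final answer: 1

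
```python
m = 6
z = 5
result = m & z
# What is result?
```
Trace:
  m=6
  m=6, z=5
  m=6, z=5, result=4

Final answer: 4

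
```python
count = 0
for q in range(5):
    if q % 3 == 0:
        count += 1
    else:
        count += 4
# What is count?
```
Trace:
  count=0
  count=1, q=0
  count=5, q=1
  count=9, q=2
  count=10, q=3
  count=14, q=4

Final answer: 14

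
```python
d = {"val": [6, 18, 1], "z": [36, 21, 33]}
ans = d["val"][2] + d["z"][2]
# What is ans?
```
Trace:
  d={'val': [6, 18, 1], 'z': [36, 21, 33]}
  d={'val': [6, 18, 1], 'z': [36, 21, 33]}, ans=34

Final answer: 34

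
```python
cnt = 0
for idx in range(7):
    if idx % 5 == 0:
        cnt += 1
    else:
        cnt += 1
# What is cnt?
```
Trace:
  cnt=0
  cnt=1, idx=0
  cnt=2, idx=1
  cnt=3, idx=2
  cnt=4, idx=3
  cnt=5, idx=4
  cnt=6, idx=5
  cnt=7, idx=6

Final answer: 7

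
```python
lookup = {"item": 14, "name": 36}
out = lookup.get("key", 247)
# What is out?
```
Trace:
  lookup={'item': 14, 'name': 36}
  lookup={'item': 14, 'name': 36}, out=247

Final answer: 247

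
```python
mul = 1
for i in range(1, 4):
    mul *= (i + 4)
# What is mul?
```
Trace:
  mul=1
  mul=5, i=1
  mul=30, i=2
  mul=210, i=3

Final answer: 210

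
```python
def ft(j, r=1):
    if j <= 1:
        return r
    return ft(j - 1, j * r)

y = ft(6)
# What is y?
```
Call trace:
ft(j=6, r=1)
  ft(j=5, r=6)
    ft(j=4, r=30)
      ft(j=3, r=120)
        ft(j=2, r=360)
          ft(j=1, r=720)
          -> return 720
        -> return 720
      -> return 720
    -> return 720
  -> return 720
-> return 720

Final answer: 720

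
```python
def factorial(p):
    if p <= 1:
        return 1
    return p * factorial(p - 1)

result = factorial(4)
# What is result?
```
Call trace:
factorial(p=4)
  factorial(p=3)
    factorial(p=2)
      factorial(p=1)
      -> return 1
    -> return 2
  -> return 6
-> return 24

Final answer: 24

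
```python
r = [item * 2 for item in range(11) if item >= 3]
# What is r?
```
Trace:
  item=0
  item=1
  item=2
  item=3
  item=4
  item=5
  item=6
  item=7
  item=8
  item=9
  item=10
  r=[6, 8, 10, 12, 14, 16, 18, 20]

Final answer: [6, 8, 10, 12, 14, 16, 18, 20]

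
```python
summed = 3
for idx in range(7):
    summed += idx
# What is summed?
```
Trace:
  summed=3
  summed=3, idx=0
  summed=4, idx=1
  summed=6, idx=2
  summed=9, idx=3
  summed=13, idx=4
  summed=18, idx=5
  summed=24, idx=6

Final answer: 24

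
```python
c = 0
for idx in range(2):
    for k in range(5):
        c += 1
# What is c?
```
Trace:
  c=0
  c=1, idx=0, k=0
  c=2, idx=0, k=1
  c=3, idx=0, k=2
  c=4, idx=0, k=3
  c=5, idx=0, k=4
  c=6, idx=1, k=0
  c=7, idx=1, k=1
  c=8, idx=1, k=2
  c=9, idx=1, k=3
  c=10, idx=1, k=4

Final answer: 10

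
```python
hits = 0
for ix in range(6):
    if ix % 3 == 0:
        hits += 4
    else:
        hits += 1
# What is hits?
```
Trace:
  hits=0
  hits=4, ix=0
  hits=5, ix=1
  hits=6, ix=2
  hits=10, ix=3
  hits=11, ix=4
  hits=12, ix=5

Final answer: 12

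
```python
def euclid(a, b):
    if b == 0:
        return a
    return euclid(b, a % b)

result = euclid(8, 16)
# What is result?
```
Call trace:
euclid(a=8, b=16)
  euclid(a=16, b=8)
    euclid(a=8, b=0)
    -> return 8
  -> return 8
-> return 8

Final answer: 8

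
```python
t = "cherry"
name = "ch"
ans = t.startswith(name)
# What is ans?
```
Trace:
  t='cherry'
  t='cherry', name='ch'
  t='cherry', name='ch', ans=True

Final answer: True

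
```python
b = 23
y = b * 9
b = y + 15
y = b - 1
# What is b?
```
Trace:
  b=23
  b=23, y=207
  b=222, y=207
  b=222, y=221

Final answer: 222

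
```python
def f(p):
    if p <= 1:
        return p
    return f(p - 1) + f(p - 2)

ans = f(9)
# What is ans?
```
Call trace (a repeated sub-call is expanded the first time; later identical calls just restate its return value):
f(p=9)
  f(p=8)
    f(p=7)
      f(p=6)
        f(p=5)
          f(p=4)
            f(p=3)
              f(p=2)
                f(p=1)
                -> return 1
                f(p=0)
                -> return 0
              -> return 1
              f(p=1)
              -> return 1
            -> return 2
            f(p=2) -> return 1  (same call as traced above)
          -> return 3
          f(p=3) -> return 2  (same call as traced above)
        -> return 5
        f(p=4) -> return 3  (same call as traced above)
      -> return 8
      f(p=5) -> return 5  (same call as traced above)
    -> return 13
    f(p=6) -> return 8  (same call as traced above)
  -> return 21
  f(p=7) -> return 13  (same call as traced above)
-> return 34

Final answer: 34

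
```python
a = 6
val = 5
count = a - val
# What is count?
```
Trace:
  a=6
  a=6, val=5
  a=6, val=5, count=1

Final answer: 1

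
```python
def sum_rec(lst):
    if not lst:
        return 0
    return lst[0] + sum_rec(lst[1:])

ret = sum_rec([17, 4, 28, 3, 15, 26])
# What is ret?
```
Call trace:
sum_rec(lst=[17, 4, 28, 3, 15, 26])
  sum_rec(lst=[4, 28, 3, 15, 26])
    sum_rec(lst=[28, 3, 15, 26])
      sum_rec(lst=[3, 15, 26])
        sum_rec(lst=[15, 26])
          sum_rec(lst=[26])
            sum_rec(lst=[])
            -> return 0
          -> return 26
        -> return 41
      -> return 44
    -> return 72
  -> return 76
-> return 93

Final answer: 93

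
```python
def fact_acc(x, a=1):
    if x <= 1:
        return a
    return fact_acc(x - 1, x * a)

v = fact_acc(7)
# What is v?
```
Call trace:
fact_acc(x=7, a=1)
  fact_acc(x=6, a=7)
    fact_acc(x=5, a=42)
      fact_acc(x=4, a=210)
        fact_acc(x=3, a=840)
          fact_acc(x=2, a=2520)
            fact_acc(x=1, a=5040)
            -> return 5040
          -> return 5040
        -> return 5040
      -> return 5040
    -> return 5040
  -> return 5040
-> return 5040

Final answer: 5040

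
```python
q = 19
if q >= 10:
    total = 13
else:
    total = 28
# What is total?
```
Trace:
  q=19
  q=19, total=13

Final answer: 13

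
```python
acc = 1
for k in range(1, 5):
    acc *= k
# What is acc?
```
Trace:
  acc=1
  acc=1, k=1
  acc=2, k=2
  acc=6, k=3
  acc=24, k=4

Final answer: 24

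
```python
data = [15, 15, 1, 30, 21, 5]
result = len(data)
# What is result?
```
Trace:
  data=[15, 15, 1, 30, 21, 5]
  data=[15, 15, 1, 30, 21, 5], result=6

Final answer: 6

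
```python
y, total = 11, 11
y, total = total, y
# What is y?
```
Trace:
  y=11, total=11
  y=11, total=11

Final answer: 11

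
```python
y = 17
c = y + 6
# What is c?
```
Trace:
  y=17
  y=17, c=23

Final answer: 23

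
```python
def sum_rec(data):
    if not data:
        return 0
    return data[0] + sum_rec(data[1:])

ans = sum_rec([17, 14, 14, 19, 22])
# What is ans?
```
Call trace:
sum_rec(data=[17, 14, 14, 19, 22])
  sum_rec(data=[14, 14, 19, 22])
    sum_rec(data=[14, 19, 22])
      sum_rec(data=[19, 22])
        sum_rec(data=[22])
          sum_rec(data=[])
          -> return 0
        -> return 22
      -> return 41
    -> return 55
  -> return 69
-> return 86

Final answer: 86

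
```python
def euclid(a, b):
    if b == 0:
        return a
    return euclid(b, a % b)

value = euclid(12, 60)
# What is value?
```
Call trace:
euclid(a=12, b=60)
  euclid(a=60, b=12)
    euclid(a=12, b=0)
    -> return 12
  -> return 12
-> return 12

Final answer: 12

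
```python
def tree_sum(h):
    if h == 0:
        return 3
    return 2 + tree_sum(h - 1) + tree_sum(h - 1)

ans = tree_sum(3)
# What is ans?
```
Call trace (a repeated sub-call is expanded the first time; later identical calls just restate its return value):
tree_sum(h=3)
  tree_sum(h=2)
    tree_sum(h=1)
      tree_sum(h=0)
      -> return 3
      tree_sum(h=0)
      -> return 3
    -> return 8
    tree_sum(h=1) -> return 8  (same call as traced above)
  -> return 18
  tree_sum(h=2) -> return 18  (same call as traced above)
-> return 38

Final answer: 38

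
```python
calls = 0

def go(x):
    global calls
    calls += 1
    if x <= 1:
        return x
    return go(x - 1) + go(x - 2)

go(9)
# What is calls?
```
Call trace (a repeated sub-call is expanded the first time; later identical calls just restate its return value):
go(x=9)
  go(x=8)
    go(x=7)
      go(x=6)
        go(x=5)
          go(x=4)
            go(x=3)
              go(x=2)
                go(x=1)
                -> return 1
                go(x=0)
                -> return 0
              -> return 1
              go(x=1)
              -> return 1
            -> return 2
            go(x=2) -> return 1  (same call as traced above)
          -> return 3
          go(x=3) -> return 2  (same call as traced above)
        -> return 5
        go(x=4) -> return 3  (same call as traced above)
      -> return 8
      go(x=5) -> return 5  (same call as traced above)
    -> return 13
    go(x=6) -> return 8  (same call as traced above)
  -> return 21
  go(x=7) -> return 13  (same call as traced above)
-> return 34

calls is incremented once per call, so count the calls in each subtree. Let C(x) = number of calls made by go(x).
C(0) = C(1) = 1 (base case, no recursion); C(x) = 1 + C(x - 1) + C(x - 2) otherwise.
C(2) = 1 + C(1) + C(0) = 1 + 1 + 1 = 3
C(3) = 1 + C(2) + C(1) = 1 + 3 + 1 = 5
C(4) = 1 + C(3) + C(2) = 1 + 5 + 3 = 9
C(5) = 1 + C(4) + C(3) = 1 + 9 + 5 = 15
C(6) = 1 + C(5) + C(4) = 1 + 15 + 9 = 25
C(7) = 1 + C(6) + C(5) = 1 + 25 + 15 = 41
C(8) = 1 + C(7) + C(6) = 1 + 41 + 25 = 67
C(9) = 1 + C(8) + C(7) = 1 + 67 + 41 = 109
calls = C(9) = 109

Final answer: 109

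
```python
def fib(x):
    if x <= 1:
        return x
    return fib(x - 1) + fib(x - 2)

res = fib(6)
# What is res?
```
Call trace (a repeated sub-call is expanded the first time; later identical calls just restate its return value):
fib(x=6)
  fib(x=5)
    fib(x=4)
      fib(x=3)
        fib(x=2)
          fib(x=1)
          -> return 1
          fib(x=0)
          -> return 0
        -> return 1
        fib(x=1)
        -> return 1
      -> return 2
      fib(x=2) -> return 1  (same call as traced above)
    -> return 3
    fib(x=3) -> return 2  (same call as traced above)
  -> return 5
  fib(x=4) -> return 3  (same call as traced above)
-> return 8

Final answer: 8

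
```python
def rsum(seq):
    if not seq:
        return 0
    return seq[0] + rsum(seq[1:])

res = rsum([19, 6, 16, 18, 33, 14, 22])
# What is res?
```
Call trace:
rsum(seq=[19, 6, 16, 18, 33, 14, 22])
  rsum(seq=[6, 16, 18, 33, 14, 22])
    rsum(seq=[16, 18, 33, 14, 22])
      rsum(seq=[18, 33, 14, 22])
        rsum(seq=[33, 14, 22])
          rsum(seq=[14, 22])
            rsum(seq=[22])
              rsum(seq=[])
              -> return 0
            -> return 22
          -> return 36
        -> return 69
      -> return 87
    -> return 103
  -> return 109
-> return 128

Final answer: 128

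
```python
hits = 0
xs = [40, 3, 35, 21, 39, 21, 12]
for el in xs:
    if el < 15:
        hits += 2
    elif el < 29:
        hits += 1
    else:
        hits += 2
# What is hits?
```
Trace:
  hits=0
  hits=2, el=40
  hits=4, el=3
  hits=6, el=35
  hits=7, el=21
  hits=9, el=39
  hits=10, el=21
  hits=12, el=12

Final answer: 12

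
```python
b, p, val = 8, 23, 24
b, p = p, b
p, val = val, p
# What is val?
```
Trace:
  b=8, p=23, val=24
  b=23, p=8, val=24
  b=23, p=24, val=8

Final answer: 8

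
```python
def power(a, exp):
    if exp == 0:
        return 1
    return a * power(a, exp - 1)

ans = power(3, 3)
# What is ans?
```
Call trace:
power(a=3, exp=3)
  power(a=3, exp=2)
    power(a=3, exp=1)
      power(a=3, exp=0)
      -> return 1
    -> return 3
  -> return 9
-> return 27

Final answer: 27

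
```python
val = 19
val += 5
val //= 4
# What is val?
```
Trace:
  val=19
  val=24
  val=6

Final answer: 6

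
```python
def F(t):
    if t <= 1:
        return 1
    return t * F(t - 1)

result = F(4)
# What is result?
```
Call trace:
F(t=4)
  F(t=3)
    F(t=2)
      F(t=1)
      -> return 1
    -> return 2
  -> return 6
-> return 24

Final answer: 24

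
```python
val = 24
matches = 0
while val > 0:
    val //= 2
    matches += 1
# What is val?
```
Trace:
  val=24
  val=24, matches=0
  val=12, matches=1
  val=6, matches=2
  val=3, matches=3
  val=1, matches=4
  val=0, matches=5

Final answer: 0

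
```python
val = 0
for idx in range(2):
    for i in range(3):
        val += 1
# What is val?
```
Trace:
  val=0
  val=1, idx=0, i=0
  val=2, idx=0, i=1
  val=3, idx=0, i=2
  val=4, idx=1, i=0
  val=5, idx=1, i=1
  val=6, idx=1, i=2

Final answer: 6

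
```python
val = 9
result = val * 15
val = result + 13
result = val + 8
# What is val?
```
Trace:
  val=9
  val=9, result=135
  val=148, result=135
  val=148, result=156

Final answer: 148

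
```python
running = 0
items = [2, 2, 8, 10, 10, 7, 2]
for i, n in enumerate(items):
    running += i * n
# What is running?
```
Trace:
  running=0
  running=0, i=0, n=2
  running=2, i=1, n=2
  running=18, i=2, n=8
  running=48, i=3, n=10
  running=88, i=4, n=10
  running=123, i=5, n=7
  running=135, i=6, n=2

Final answer: 135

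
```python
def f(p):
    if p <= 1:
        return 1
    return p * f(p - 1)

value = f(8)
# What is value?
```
Call trace:
f(p=8)
  f(p=7)
    f(p=6)
      f(p=5)
        f(p=4)
          f(p=3)
            f(p=2)
              f(p=1)
              -> return 1
            -> return 2
          -> return 6
        -> return 24
      -> return 120
    -> return 720
  -> return 5040
-> return 40320

Final answer: 40320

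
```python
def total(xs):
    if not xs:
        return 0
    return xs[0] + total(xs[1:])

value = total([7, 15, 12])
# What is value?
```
Call trace:
total(xs=[7, 15, 12])
  total(xs=[15, 12])
    total(xs=[12])
      total(xs=[])
      -> return 0
    -> return 12
  -> return 27
-> return 34

Final answer: 34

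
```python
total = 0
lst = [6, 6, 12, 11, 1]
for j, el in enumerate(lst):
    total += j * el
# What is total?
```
Trace:
  total=0
  total=0, j=0, el=6
  total=6, j=1, el=6
  total=30, j=2, el=12
  total=63, j=3, el=11
  total=67, j=4, el=1

Final answer: 67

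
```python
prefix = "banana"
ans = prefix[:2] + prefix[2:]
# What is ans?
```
Trace:
  prefix='banana'
  prefix='banana', ans='banana'

Final answer: 'banana'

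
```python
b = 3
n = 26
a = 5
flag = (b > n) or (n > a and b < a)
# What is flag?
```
Trace:
  b=3
  b=3, n=26
  b=3, n=26, a=5
  b=3, n=26, a=5, flag=True

Final answer: True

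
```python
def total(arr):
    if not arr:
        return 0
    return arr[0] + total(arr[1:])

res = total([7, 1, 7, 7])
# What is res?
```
Call trace:
total(arr=[7, 1, 7, 7])
  total(arr=[1, 7, 7])
    total(arr=[7, 7])
      total(arr=[7])
        total(arr=[])
        -> return 0
      -> return 7
    -> return 14
  -> return 15
-> return 22

Final answer: 22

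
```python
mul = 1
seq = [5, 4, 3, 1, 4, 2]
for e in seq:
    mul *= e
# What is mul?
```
Trace:
  mul=1
  mul=5, e=5
  mul=20, e=4
  mul=60, e=3
  mul=60, e=1
  mul=240, e=4
  mul=480, e=2

Final answer: 480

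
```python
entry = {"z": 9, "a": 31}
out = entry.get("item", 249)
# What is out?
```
Trace:
  entry={'z': 9, 'a': 31}
  entry={'z': 9, 'a': 31}, out=249

Final answer: 249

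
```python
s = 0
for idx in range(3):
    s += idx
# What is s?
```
Trace:
  s=0
  s=0, idx=0
  s=1, idx=1
  s=3, idx=2

Final answer: 3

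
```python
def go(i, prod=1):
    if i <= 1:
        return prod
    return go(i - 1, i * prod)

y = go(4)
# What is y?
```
Call trace:
go(i=4, prod=1)
  go(i=3, prod=4)
    go(i=2, prod=12)
      go(i=1, prod=24)
      -> return 24
    -> return 24
  -> return 24
-> return 24

Final answer: 24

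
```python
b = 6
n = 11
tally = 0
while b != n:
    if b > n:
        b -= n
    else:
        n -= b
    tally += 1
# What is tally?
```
Trace:
  b=6
  b=6, n=11
  b=6, n=11, tally=0
  b=6, n=5, tally=1
  b=1, n=5, tally=2
  b=1, n=4, tally=3
  b=1, n=3, tally=4
  b=1, n=2, tally=5
  b=1, n=1, tally=6

Final answer: 6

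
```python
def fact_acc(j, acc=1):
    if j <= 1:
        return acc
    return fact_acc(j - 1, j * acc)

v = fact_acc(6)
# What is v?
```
Call trace:
fact_acc(j=6, acc=1)
  fact_acc(j=5, acc=6)
    fact_acc(j=4, acc=30)
      fact_acc(j=3, acc=120)
        fact_acc(j=2, acc=360)
          fact_acc(j=1, acc=720)
          -> return 720
        -> return 720
      -> return 720
    -> return 720
  -> return 720
-> return 720

Final answer: 720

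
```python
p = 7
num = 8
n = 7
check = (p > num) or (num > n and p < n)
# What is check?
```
Trace:
  p=7
  p=7, num=8
  p=7, num=8, n=7
  p=7, num=8, n=7, check=False

Final answer: False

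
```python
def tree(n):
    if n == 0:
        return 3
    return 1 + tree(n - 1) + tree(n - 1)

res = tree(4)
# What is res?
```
Call trace (a repeated sub-call is expanded the first time; later identical calls just restate its return value):
tree(n=4)
  tree(n=3)
    tree(n=2)
      tree(n=1)
        tree(n=0)
        -> return 3
        tree(n=0)
        -> return 3
      -> return 7
      tree(n=1) -> return 7  (same call as traced above)
    -> return 15
    tree(n=2) -> return 15  (same call as traced above)
  -> return 31
  tree(n=3) -> return 31  (same call as traced above)
-> return 63

Final answer: 63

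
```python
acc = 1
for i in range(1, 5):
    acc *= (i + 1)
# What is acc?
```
Trace:
  acc=1
  acc=2, i=1
  acc=6, i=2
  acc=24, i=3
  acc=120, i=4

Final answer: 120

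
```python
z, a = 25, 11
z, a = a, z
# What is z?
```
Trace:
  z=25, a=11
  z=11, a=25

Final answer: 11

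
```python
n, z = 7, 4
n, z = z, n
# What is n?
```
Trace:
  n=7, z=4
  n=4, z=7

Final answer: 4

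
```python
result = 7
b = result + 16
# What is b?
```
Trace:
  result=7
  result=7, b=23

Final answer: 23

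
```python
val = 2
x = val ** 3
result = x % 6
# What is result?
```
Trace:
  val=2
  val=2, x=8
  val=2, x=8, result=2

Final answer: 2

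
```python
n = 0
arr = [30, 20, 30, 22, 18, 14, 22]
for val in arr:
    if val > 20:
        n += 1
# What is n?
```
Trace:
  n=0
  n=1, val=30
  n=1, val=20
  n=2, val=30
  n=3, val=22
  n=3, val=18
  n=3, val=14
  n=4, val=22

Final answer: 4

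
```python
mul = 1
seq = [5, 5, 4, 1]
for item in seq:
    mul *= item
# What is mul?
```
Trace:
  mul=1
  mul=5, item=5
  mul=25, item=5
  mul=100, item=4
  mul=100, item=1

Final answer: 100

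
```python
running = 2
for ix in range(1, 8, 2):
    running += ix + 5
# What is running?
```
Trace:
  running=2
  running=8, ix=1
  running=16, ix=3
  running=26, ix=5
  running=38, ix=7

Final answer: 38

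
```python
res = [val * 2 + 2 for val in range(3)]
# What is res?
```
Trace:
  val=0
  val=1
  val=2
  res=[2, 4, 6]

Final answer: [2, 4, 6]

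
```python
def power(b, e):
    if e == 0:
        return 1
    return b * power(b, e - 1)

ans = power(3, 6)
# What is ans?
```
Call trace:
power(b=3, e=6)
  power(b=3, e=5)
    power(b=3, e=4)
      power(b=3, e=3)
        power(b=3, e=2)
          power(b=3, e=1)
            power(b=3, e=0)
            -> return 1
          -> return 3
        -> return 9
      -> return 27
    -> return 81
  -> return 243
-> return 729

Final answer: 729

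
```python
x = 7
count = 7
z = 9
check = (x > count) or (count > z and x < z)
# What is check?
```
Trace:
  x=7
  x=7, count=7
  x=7, count=7, z=9
  x=7, count=7, z=9, check=False

Final answer: False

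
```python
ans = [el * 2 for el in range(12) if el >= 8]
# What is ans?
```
Trace:
  el=0
  el=1
  el=2
  el=3
  el=4
  el=5
  el=6
  el=7
  el=8
  el=9
  el=10
  el=11
  ans=[16, 18, 20, 22]

Final answer: [16, 18, 20, 22]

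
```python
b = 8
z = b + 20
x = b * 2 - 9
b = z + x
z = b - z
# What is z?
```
Trace:
  b=8
  b=8, z=28
  b=8, z=28, x=7
  b=35, z=28, x=7
  b=35, z=7, x=7

Final answer: 7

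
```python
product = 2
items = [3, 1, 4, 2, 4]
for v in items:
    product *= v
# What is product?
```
Trace:
  product=2
  product=6, v=3
  product=6, v=1
  product=24, v=4
  product=48, v=2
  product=192, v=4

Final answer: 192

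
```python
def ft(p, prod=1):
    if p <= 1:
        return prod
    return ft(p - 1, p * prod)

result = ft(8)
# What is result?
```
Call trace:
ft(p=8, prod=1)
  ft(p=7, prod=8)
    ft(p=6, prod=56)
      ft(p=5, prod=336)
        ft(p=4, prod=1680)
          ft(p=3, prod=6720)
            ft(p=2, prod=20160)
              ft(p=1, prod=40320)
              -> return 40320
            -> return 40320
          -> return 40320
        -> return 40320
      -> return 40320
    -> return 40320
  -> return 40320
-> return 40320

Final answer: 40320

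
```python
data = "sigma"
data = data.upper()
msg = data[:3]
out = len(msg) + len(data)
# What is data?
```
Trace:
  data='sigma'
  data='SIGMA'
  data='SIGMA', msg='SIG'
  data='SIGMA', msg='SIG', out=8

Final answer: 'SIGMA'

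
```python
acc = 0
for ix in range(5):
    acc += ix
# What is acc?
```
Trace:
  acc=0
  acc=0, ix=0
  acc=1, ix=1
  acc=3, ix=2
  acc=6, ix=3
  acc=10, ix=4

Final answer: 10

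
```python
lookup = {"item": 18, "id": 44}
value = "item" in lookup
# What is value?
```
Trace:
  lookup={'item': 18, 'id': 44}
  lookup={'item': 18, 'id': 44}, value=True

Final answer: True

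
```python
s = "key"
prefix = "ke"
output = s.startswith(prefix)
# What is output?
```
Trace:
  s='key'
  s='key', prefix='ke'
  s='key', prefix='ke', output=True

Final answer: True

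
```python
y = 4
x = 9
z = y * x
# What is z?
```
Trace:
  y=4
  y=4, x=9
  y=4, x=9, z=36

Final answer: 36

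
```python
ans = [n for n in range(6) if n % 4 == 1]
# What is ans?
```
Trace:
  n=0
  n=1
  n=2
  n=3
  n=4
  n=5
  ans=[1, 5]

Final answer: [1, 5]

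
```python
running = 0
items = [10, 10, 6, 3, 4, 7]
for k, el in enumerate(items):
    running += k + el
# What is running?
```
Trace:
  running=0
  running=10, k=0, el=10
  running=21, k=1, el=10
  running=29, k=2, el=6
  running=35, k=3, el=3
  running=43, k=4, el=4
  running=55, k=5, el=7

Final answer: 55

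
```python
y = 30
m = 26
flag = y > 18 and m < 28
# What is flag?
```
Trace:
  y=30
  y=30, m=26
  y=30, m=26, flag=True

Final answer: True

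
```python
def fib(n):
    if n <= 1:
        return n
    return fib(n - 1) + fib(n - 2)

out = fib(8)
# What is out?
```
Call trace (a repeated sub-call is expanded the first time; later identical calls just restate its return value):
fib(n=8)
  fib(n=7)
    fib(n=6)
      fib(n=5)
        fib(n=4)
          fib(n=3)
            fib(n=2)
              fib(n=1)
              -> return 1
              fib(n=0)
              -> return 0
            -> return 1
            fib(n=1)
            -> return 1
          -> return 2
          fib(n=2) -> return 1  (same call as traced above)
        -> return 3
        fib(n=3) -> return 2  (same call as traced above)
      -> return 5
      fib(n=4) -> return 3  (same call as traced above)
    -> return 8
    fib(n=5) -> return 5  (same call as traced above)
  -> return 13
  fib(n=6) -> return 8  (same call as traced above)
-> return 21

Final answer: 21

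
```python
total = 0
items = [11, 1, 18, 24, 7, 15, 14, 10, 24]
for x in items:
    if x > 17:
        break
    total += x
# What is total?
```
Trace:
  total=0
  total=11, x=11
  total=12, x=1
  total=12, x=18

Final answer: 12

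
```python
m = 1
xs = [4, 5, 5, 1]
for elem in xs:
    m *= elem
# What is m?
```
Trace:
  m=1
  m=4, elem=4
  m=20, elem=5
  m=100, elem=5
  m=100, elem=1

Final answer: 100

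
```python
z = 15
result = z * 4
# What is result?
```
Trace:
  z=15
  z=15, result=60

Final answer: 60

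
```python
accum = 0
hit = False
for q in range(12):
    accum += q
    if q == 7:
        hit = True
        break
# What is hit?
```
Trace:
  accum=0
  accum=0, hit=False
  accum=0, hit=False, q=0
  accum=1, hit=False, q=1
  accum=3, hit=False, q=2
  accum=6, hit=False, q=3
  accum=10, hit=False, q=4
  accum=15, hit=False, q=5
  accum=21, hit=False, q=6
  accum=28, hit=True, q=7

Final answer: True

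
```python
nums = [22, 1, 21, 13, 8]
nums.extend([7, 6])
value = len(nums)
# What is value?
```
Trace:
  nums=[22, 1, 21, 13, 8]
  nums=[22, 1, 21, 13, 8, 7, 6]
  nums=[22, 1, 21, 13, 8, 7, 6], value=7

Final answer: 7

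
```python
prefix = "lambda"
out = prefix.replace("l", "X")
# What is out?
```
Trace:
  prefix='lambda'
  prefix='lambda', out='Xambda'

Final answer: 'Xambda'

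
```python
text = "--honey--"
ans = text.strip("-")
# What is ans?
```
Trace:
  text='--honey--'
  text='--honey--', ans='honey'

Final answer: 'honey'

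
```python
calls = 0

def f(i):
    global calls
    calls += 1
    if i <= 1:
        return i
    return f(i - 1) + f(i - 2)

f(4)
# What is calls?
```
Call trace (a repeated sub-call is expanded the first time; later identical calls just restate its return value):
f(i=4)
  f(i=3)
    f(i=2)
      f(i=1)
      -> return 1
      f(i=0)
      -> return 0
    -> return 1
    f(i=1)
    -> return 1
  -> return 2
  f(i=2) -> return 1  (same call as traced above)
-> return 3

calls is incremented once per call, so count the calls in each subtree. Let C(i) = number of calls made by f(i).
C(0) = C(1) = 1 (base case, no recursion); C(i) = 1 + C(i - 1) + C(i - 2) otherwise.
C(2) = 1 + C(1) + C(0) = 1 + 1 + 1 = 3
C(3) = 1 + C(2) + C(1) = 1 + 3 + 1 = 5
C(4) = 1 + C(3) + C(2) = 1 + 5 + 3 = 9
calls = C(4) = 9

Final answer: 9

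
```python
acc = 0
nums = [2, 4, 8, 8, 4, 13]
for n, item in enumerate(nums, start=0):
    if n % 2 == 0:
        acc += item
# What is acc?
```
Trace:
  acc=0
  acc=2, n=0, item=2
  acc=2, n=1, item=4
  acc=10, n=2, item=8
  acc=10, n=3, item=8
  acc=14, n=4, item=4
  acc=14, n=5, item=13

Final answer: 14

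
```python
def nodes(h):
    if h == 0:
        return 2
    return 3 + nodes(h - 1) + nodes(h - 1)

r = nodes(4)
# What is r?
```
Call trace (a repeated sub-call is expanded the first time; later identical calls just restate its return value):
nodes(h=4)
  nodes(h=3)
    nodes(h=2)
      nodes(h=1)
        nodes(h=0)
        -> return 2
        nodes(h=0)
        -> return 2
      -> return 7
      nodes(h=1) -> return 7  (same call as traced above)
    -> return 17
    nodes(h=2) -> return 17  (same call as traced above)
  -> return 37
  nodes(h=3) -> return 37  (same call as traced above)
-> return 77

Final answer: 77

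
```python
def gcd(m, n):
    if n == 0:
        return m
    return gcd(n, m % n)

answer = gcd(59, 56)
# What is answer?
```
Call trace:
gcd(m=59, n=56)
  gcd(m=56, n=3)
    gcd(m=3, n=2)
      gcd(m=2, n=1)
        gcd(m=1, n=0)
        -> return 1
      -> return 1
    -> return 1
  -> return 1
-> return 1

Final answer: 1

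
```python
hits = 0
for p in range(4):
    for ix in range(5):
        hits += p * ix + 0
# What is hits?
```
Trace:
  hits=0
  hits=0, p=0, ix=0
  hits=0, p=0, ix=1
  hits=0, p=0, ix=2
  hits=0, p=0, ix=3
  hits=0, p=0, ix=4
  hits=0, p=1, ix=0
  hits=1, p=1, ix=1
  hits=3, p=1, ix=2
  hits=6, p=1, ix=3
  hits=10, p=1, ix=4
  hits=10, p=2, ix=0
  hits=12, p=2, ix=1
  hits=16, p=2, ix=2
  hits=22, p=2, ix=3
  hits=30, p=2, ix=4
  hits=30, p=3, ix=0
  hits=33, p=3, ix=1
  hits=39, p=3, ix=2
  hits=48, p=3, ix=3
  hits=60, p=3, ix=4

Final answer: 60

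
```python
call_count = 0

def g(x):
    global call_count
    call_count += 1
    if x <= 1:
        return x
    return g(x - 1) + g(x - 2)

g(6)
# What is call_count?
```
Call trace (a repeated sub-call is expanded the first time; later identical calls just restate its return value):
g(x=6)
  g(x=5)
    g(x=4)
      g(x=3)
        g(x=2)
          g(x=1)
          -> return 1
          g(x=0)
          -> return 0
        -> return 1
        g(x=1)
        -> return 1
      -> return 2
      g(x=2) -> return 1  (same call as traced above)
    -> return 3
    g(x=3) -> return 2  (same call as traced above)
  -> return 5
  g(x=4) -> return 3  (same call as traced above)
-> return 8

call_count is incremented once per call, so count the calls in each subtree. Let C(x) = number of calls made by g(x).
C(0) = C(1) = 1 (base case, no recursion); C(x) = 1 + C(x - 1) + C(x - 2) otherwise.
C(2) = 1 + C(1) + C(0) = 1 + 1 + 1 = 3
C(3) = 1 + C(2) + C(1) = 1 + 3 + 1 = 5
C(4) = 1 + C(3) + C(2) = 1 + 5 + 3 = 9
C(5) = 1 + C(4) + C(3) = 1 + 9 + 5 = 15
C(6) = 1 + C(5) + C(4) = 1 + 15 + 9 = 25
call_count = C(6) = 25

Final answer: 25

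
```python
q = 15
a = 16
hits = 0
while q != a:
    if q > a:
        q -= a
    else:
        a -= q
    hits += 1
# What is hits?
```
Trace:
  q=15
  q=15, a=16
  q=15, a=16, hits=0
  q=15, a=1, hits=1
  q=14, a=1, hits=2
  q=13, a=1, hits=3
  q=12, a=1, hits=4
  q=11, a=1, hits=5
  q=10, a=1, hits=6
  q=9, a=1, hits=7
  q=8, a=1, hits=8
  q=7, a=1, hits=9
  q=6, a=1, hits=10
  q=5, a=1, hits=11
  q=4, a=1, hits=12
  q=3, a=1, hits=13
  q=2, a=1, hits=14
  q=1, a=1, hits=15

Final answer: 15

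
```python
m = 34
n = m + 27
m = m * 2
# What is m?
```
Trace:
  m=34
  m=34, n=61
  m=68, n=61

Final answer: 68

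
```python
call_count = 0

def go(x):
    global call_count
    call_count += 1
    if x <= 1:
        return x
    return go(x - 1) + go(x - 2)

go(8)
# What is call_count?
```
Call trace (a repeated sub-call is expanded the first time; later identical calls just restate its return value):
go(x=8)
  go(x=7)
    go(x=6)
      go(x=5)
        go(x=4)
          go(x=3)
            go(x=2)
              go(x=1)
              -> return 1
              go(x=0)
              -> return 0
            -> return 1
            go(x=1)
            -> return 1
          -> return 2
          go(x=2) -> return 1  (same call as traced above)
        -> return 3
        go(x=3) -> return 2  (same call as traced above)
      -> return 5
      go(x=4) -> return 3  (same call as traced above)
    -> return 8
    go(x=5) -> return 5  (same call as traced above)
  -> return 13
  go(x=6) -> return 8  (same call as traced above)
-> return 21

call_count is incremented once per call, so count the calls in each subtree. Let C(x) = number of calls made by go(x).
C(0) = C(1) = 1 (base case, no recursion); C(x) = 1 + C(x - 1) + C(x - 2) otherwise.
C(2) = 1 + C(1) + C(0) = 1 + 1 + 1 = 3
C(3) = 1 + C(2) + C(1) = 1 + 3 + 1 = 5
C(4) = 1 + C(3) + C(2) = 1 + 5 + 3 = 9
C(5) = 1 + C(4) + C(3) = 1 + 9 + 5 = 15
C(6) = 1 + C(5) + C(4) = 1 + 15 + 9 = 25
C(7) = 1 + C(6) + C(5) = 1 + 25 + 15 = 41
C(8) = 1 + C(7) + C(6) = 1 + 41 + 25 = 67
call_count = C(8) = 67

Final answer: 67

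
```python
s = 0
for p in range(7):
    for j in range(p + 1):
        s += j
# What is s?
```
Trace:
  s=0
  s=0, p=0, j=0
  s=0, p=1, j=0
  s=1, p=1, j=1
  s=1, p=2, j=0
  s=2, p=2, j=1
  s=4, p=2, j=2
  s=4, p=3, j=0
  s=5, p=3, j=1
  s=7, p=3, j=2
  s=10, p=3, j=3
  s=10, p=4, j=0
  s=11, p=4, j=1
  s=13, p=4, j=2
  s=16, p=4, j=3
  s=20, p=4, j=4
  s=20, p=5, j=0
  s=21, p=5, j=1
  s=23, p=5, j=2
  s=26, p=5, j=3
  s=30, p=5, j=4
  s=35, p=5, j=5
  s=35, p=6, j=0
  s=36, p=6, j=1
  s=38, p=6, j=2
  s=41, p=6, j=3
  s=45, p=6, j=4
  s=50, p=6, j=5
  s=56, p=6, j=6

Final answer: 56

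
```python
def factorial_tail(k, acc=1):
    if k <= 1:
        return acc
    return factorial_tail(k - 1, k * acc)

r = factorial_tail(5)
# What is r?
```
Call trace:
factorial_tail(k=5, acc=1)
  factorial_tail(k=4, acc=5)
    factorial_tail(k=3, acc=20)
      factorial_tail(k=2, acc=60)
        factorial_tail(k=1, acc=120)
        -> return 120
      -> return 120
    -> return 120
  -> return 120
-> return 120

Final answer: 120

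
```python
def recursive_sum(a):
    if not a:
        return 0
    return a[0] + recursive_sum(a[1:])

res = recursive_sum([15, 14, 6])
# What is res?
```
Call trace:
recursive_sum(a=[15, 14, 6])
  recursive_sum(a=[14, 6])
    recursive_sum(a=[6])
      recursive_sum(a=[])
      -> return 0
    -> return 6
  -> return 20
-> return 35

Final answer: 35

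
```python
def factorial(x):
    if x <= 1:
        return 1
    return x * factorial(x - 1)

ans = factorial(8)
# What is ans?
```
Call trace:
factorial(x=8)
  factorial(x=7)
    factorial(x=6)
      factorial(x=5)
        factorial(x=4)
          factorial(x=3)
            factorial(x=2)
              factorial(x=1)
              -> return 1
            -> return 2
          -> return 6
        -> return 24
      -> return 120
    -> return 720
  -> return 5040
-> return 40320

Final answer: 40320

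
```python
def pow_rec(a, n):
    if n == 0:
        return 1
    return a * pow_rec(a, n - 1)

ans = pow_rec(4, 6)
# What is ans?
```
Call trace:
pow_rec(a=4, n=6)
  pow_rec(a=4, n=5)
    pow_rec(a=4, n=4)
      pow_rec(a=4, n=3)
        pow_rec(a=4, n=2)
          pow_rec(a=4, n=1)
            pow_rec(a=4, n=0)
            -> return 1
          -> return 4
        -> return 16
      -> return 64
    -> return 256
  -> return 1024
-> return 4096

Final answer: 4096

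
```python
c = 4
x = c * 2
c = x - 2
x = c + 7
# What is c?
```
Trace:
  c=4
  c=4, x=8
  c=6, x=8
  c=6, x=13

Final answer: 6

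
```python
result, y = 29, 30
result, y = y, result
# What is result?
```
Trace:
  result=29, y=30
  result=30, y=29

Final answer: 30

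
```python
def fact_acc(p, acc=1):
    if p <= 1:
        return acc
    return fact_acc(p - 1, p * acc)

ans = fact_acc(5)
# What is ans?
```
Call trace:
fact_acc(p=5, acc=1)
  fact_acc(p=4, acc=5)
    fact_acc(p=3, acc=20)
      fact_acc(p=2, acc=60)
        fact_acc(p=1, acc=120)
        -> return 120
      -> return 120
    -> return 120
  -> return 120
-> return 120

Final answer: 120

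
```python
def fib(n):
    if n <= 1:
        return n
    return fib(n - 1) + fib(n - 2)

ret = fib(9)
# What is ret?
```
Call trace (a repeated sub-call is expanded the first time; later identical calls just restate its return value):
fib(n=9)
  fib(n=8)
    fib(n=7)
      fib(n=6)
        fib(n=5)
          fib(n=4)
            fib(n=3)
              fib(n=2)
                fib(n=1)
                -> return 1
                fib(n=0)
                -> return 0
              -> return 1
              fib(n=1)
              -> return 1
            -> return 2
            fib(n=2) -> return 1  (same call as traced above)
          -> return 3
          fib(n=3) -> return 2  (same call as traced above)
        -> return 5
        fib(n=4) -> return 3  (same call as traced above)
      -> return 8
      fib(n=5) -> return 5  (same call as traced above)
    -> return 13
    fib(n=6) -> return 8  (same call as traced above)
  -> return 21
  fib(n=7) -> return 13  (same call as traced above)
-> return 34

Final answer: 34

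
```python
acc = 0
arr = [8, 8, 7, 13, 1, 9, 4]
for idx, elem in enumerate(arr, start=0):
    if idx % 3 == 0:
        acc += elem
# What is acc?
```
Trace:
  acc=0
  acc=8, idx=0, elem=8
  acc=8, idx=1, elem=8
  acc=8, idx=2, elem=7
  acc=21, idx=3, elem=13
  acc=21, idx=4, elem=1
  acc=21, idx=5, elem=9
  acc=25, idx=6, elem=4

Final answer: 25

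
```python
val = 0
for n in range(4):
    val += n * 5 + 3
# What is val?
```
Trace:
  val=0
  val=3, n=0
  val=11, n=1
  val=24, n=2
  val=42, n=3

Final answer: 42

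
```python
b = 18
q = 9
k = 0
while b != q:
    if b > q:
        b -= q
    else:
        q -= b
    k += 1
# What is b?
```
Trace:
  b=18
  b=18, q=9
  b=18, q=9, k=0
  b=9, q=9, k=1

Final answer: 9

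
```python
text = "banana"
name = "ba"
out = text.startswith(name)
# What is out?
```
Trace:
  text='banana'
  text='banana', name='ba'
  text='banana', name='ba', out=True

Final answer: True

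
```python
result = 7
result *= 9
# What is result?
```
Trace:
  result=7
  result=63

Final answer: 63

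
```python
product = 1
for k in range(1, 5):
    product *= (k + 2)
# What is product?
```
Trace:
  product=1
  product=3, k=1
  product=12, k=2
  product=60, k=3
  product=360, k=4

Final answer: 360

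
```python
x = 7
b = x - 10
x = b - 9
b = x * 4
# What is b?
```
Trace:
  x=7
  x=7, b=-3
  x=-12, b=-3
  x=-12, b=-48

Final answer: -48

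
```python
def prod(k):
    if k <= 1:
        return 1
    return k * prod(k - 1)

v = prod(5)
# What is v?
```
Call trace:
prod(k=5)
  prod(k=4)
    prod(k=3)
      prod(k=2)
        prod(k=1)
        -> return 1
      -> return 2
    -> return 6
  -> return 24
-> return 120

Final answer: 120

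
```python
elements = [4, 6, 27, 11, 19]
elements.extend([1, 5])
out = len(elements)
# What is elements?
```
Trace:
  elements=[4, 6, 27, 11, 19]
  elements=[4, 6, 27, 11, 19, 1, 5]
  elements=[4, 6, 27, 11, 19, 1, 5], out=7

Final answer: [4, 6, 27, 11, 19, 1, 5]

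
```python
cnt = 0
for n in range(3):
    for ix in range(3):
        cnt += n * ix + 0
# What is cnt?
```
Trace:
  cnt=0
  cnt=0, n=0, ix=0
  cnt=0, n=0, ix=1
  cnt=0, n=0, ix=2
  cnt=0, n=1, ix=0
  cnt=1, n=1, ix=1
  cnt=3, n=1, ix=2
  cnt=3, n=2, ix=0
  cnt=5, n=2, ix=1
  cnt=9, n=2, ix=2

Final answer: 9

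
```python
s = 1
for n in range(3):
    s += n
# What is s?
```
Trace:
  s=1
  s=1, n=0
  s=2, n=1
  s=4, n=2

Final answer: 4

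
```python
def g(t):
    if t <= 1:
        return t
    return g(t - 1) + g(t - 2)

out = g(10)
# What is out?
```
Call trace (a repeated sub-call is expanded the first time; later identical calls just restate its return value):
g(t=10)
  g(t=9)
    g(t=8)
      g(t=7)
        g(t=6)
          g(t=5)
            g(t=4)
              g(t=3)
                g(t=2)
                  g(t=1)
                  -> return 1
                  g(t=0)
                  -> return 0
                -> return 1
                g(t=1)
                -> return 1
              -> return 2
              g(t=2) -> return 1  (same call as traced above)
            -> return 3
            g(t=3) -> return 2  (same call as traced above)
          -> return 5
          g(t=4) -> return 3  (same call as traced above)
        -> return 8
        g(t=5) -> return 5  (same call as traced above)
      -> return 13
      g(t=6) -> return 8  (same call as traced above)
    -> return 21
    g(t=7) -> return 13  (same call as traced above)
  -> return 34
  g(t=8) -> return 21  (same call as traced above)
-> return 55

Final answer: 55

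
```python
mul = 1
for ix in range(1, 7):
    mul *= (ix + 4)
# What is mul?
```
Trace:
  mul=1
  mul=5, ix=1
  mul=30, ix=2
  mul=210, ix=3
  mul=1680, ix=4
  mul=15120, ix=5
  mul=151200, ix=6

Final answer: 151200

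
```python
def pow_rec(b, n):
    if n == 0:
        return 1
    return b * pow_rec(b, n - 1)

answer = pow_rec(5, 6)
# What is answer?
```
Call trace:
pow_rec(b=5, n=6)
  pow_rec(b=5, n=5)
    pow_rec(b=5, n=4)
      pow_rec(b=5, n=3)
        pow_rec(b=5, n=2)
          pow_rec(b=5, n=1)
            pow_rec(b=5, n=0)
            -> return 1
          -> return 5
        -> return 25
      -> return 125
    -> return 625
  -> return 3125
-> return 15625

Final answer: 15625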